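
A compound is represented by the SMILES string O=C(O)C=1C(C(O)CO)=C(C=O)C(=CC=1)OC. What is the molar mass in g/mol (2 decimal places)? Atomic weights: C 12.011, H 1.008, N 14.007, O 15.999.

240.21 g/mol

First, the molecular formula is C11H12O6 (counting implicit H from valence).
  C: 11 × 12.011 = 132.121
  H: 12 × 1.008 = 12.096
  O: 6 × 15.999 = 95.994
Sum: 11×12.011 + 12×1.008 + 6×15.999 = 240.211 → 240.21 g/mol.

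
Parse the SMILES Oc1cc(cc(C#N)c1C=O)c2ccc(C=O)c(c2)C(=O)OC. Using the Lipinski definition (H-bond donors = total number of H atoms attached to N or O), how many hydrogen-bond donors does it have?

Donors: find every N or O and count the H atoms it carries.
  atom 1 (O): bond orders sum to 1 → 1 H
  atom 8 (N): bond orders sum to 3 → 0 H
  atom 11 (O): bond orders sum to 2 → 0 H
  atom 17 (O): bond orders sum to 2 → 0 H
  atom 21 (O): bond orders sum to 2 → 0 H
  atom 22 (O): bond orders sum to 2 → 0 H
Lipinski HBD = 1.

1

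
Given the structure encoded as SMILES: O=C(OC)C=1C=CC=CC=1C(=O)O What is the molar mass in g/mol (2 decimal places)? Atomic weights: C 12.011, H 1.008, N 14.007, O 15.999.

180.16 g/mol

First, the molecular formula is C9H8O4 (counting implicit H from valence).
  C: 9 × 12.011 = 108.099
  H: 8 × 1.008 = 8.064
  O: 4 × 15.999 = 63.996
Sum: 9×12.011 + 8×1.008 + 4×15.999 = 180.159 → 180.16 g/mol.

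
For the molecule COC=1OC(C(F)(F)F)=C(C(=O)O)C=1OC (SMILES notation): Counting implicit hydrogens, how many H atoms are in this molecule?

7

Walk through each heavy atom and fill implicit hydrogens from standard valence (C 4, N 3, O 2, S 2, halogen 1):
  atom 1: C, bond orders sum to 1 (valence 4) → 3 H
  atom 2: O, bond orders sum to 2 (valence 2) → 0 H
  atom 3: C, bond orders sum to 4 (valence 4) → 0 H
  atom 4: O, bond orders sum to 2 (valence 2) → 0 H
  atom 5: C, bond orders sum to 4 (valence 4) → 0 H
  atom 6: C, bond orders sum to 4 (valence 4) → 0 H
  atom 7: F (halogen, monovalent) → 0 H
  atom 8: F (halogen, monovalent) → 0 H
  atom 9: F (halogen, monovalent) → 0 H
  atom 10: C, bond orders sum to 4 (valence 4) → 0 H
  atom 11: C, bond orders sum to 4 (valence 4) → 0 H
  atom 12: O, bond orders sum to 2 (valence 2) → 0 H
  atom 13: O, bond orders sum to 1 (valence 2) → 1 H
  atom 14: C, bond orders sum to 4 (valence 4) → 0 H
  atom 15: O, bond orders sum to 2 (valence 2) → 0 H
  atom 16: C, bond orders sum to 1 (valence 4) → 3 H
Total hydrogens: 7.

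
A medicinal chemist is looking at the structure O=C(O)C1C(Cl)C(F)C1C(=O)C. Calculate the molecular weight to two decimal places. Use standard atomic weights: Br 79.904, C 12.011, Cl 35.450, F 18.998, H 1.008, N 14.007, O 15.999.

194.59 g/mol

First, the molecular formula is C7H8ClFO3 (counting implicit H from valence).
  C: 7 × 12.011 = 84.077
  Cl: 1 × 35.450 = 35.450
  F: 1 × 18.998 = 18.998
  H: 8 × 1.008 = 8.064
  O: 3 × 15.999 = 47.997
Sum: 7×12.011 + 1×35.450 + 1×18.998 + 8×1.008 + 3×15.999 = 194.586 → 194.59 g/mol.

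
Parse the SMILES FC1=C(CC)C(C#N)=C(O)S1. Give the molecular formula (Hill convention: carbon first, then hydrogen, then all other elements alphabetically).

Walk through each heavy atom and fill implicit hydrogens from standard valence (C 4, N 3, O 2, S 2, halogen 1):
  atom 1: F (halogen, monovalent) → 0 H
  atom 2: C, bond orders sum to 4 (valence 4) → 0 H
  atom 3: C, bond orders sum to 4 (valence 4) → 0 H
  atom 4: C, bond orders sum to 2 (valence 4) → 2 H
  atom 5: C, bond orders sum to 1 (valence 4) → 3 H
  atom 6: C, bond orders sum to 4 (valence 4) → 0 H
  atom 7: C, bond orders sum to 4 (valence 4) → 0 H
  atom 8: N, bond orders sum to 3 (valence 3) → 0 H
  atom 9: C, bond orders sum to 4 (valence 4) → 0 H
  atom 10: O, bond orders sum to 1 (valence 2) → 1 H
  atom 11: S, bond orders sum to 2 (valence 2) → 0 H
Totals → C:7, H:6, F:1, N:1, O:1, S:1.
In Hill order: C7H6FNOS.

C7H6FNOS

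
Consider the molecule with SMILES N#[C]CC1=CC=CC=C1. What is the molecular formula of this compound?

C8H7N

Walk through each heavy atom and fill implicit hydrogens from standard valence (C 4, N 3, O 2, S 2, halogen 1):
  atom 1: N, bond orders sum to 3 (valence 3) → 0 H
  atom 2: C with explicit H count 0
  atom 3: C, bond orders sum to 2 (valence 4) → 2 H
  atom 4: C, bond orders sum to 4 (valence 4) → 0 H
  atom 5: C, bond orders sum to 3 (valence 4) → 1 H
  atom 6: C, bond orders sum to 3 (valence 4) → 1 H
  atom 7: C, bond orders sum to 3 (valence 4) → 1 H
  atom 8: C, bond orders sum to 3 (valence 4) → 1 H
  atom 9: C, bond orders sum to 3 (valence 4) → 1 H
Totals → C:8, H:7, N:1.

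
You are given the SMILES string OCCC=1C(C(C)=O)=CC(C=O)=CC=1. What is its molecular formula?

C11H12O3

Walk through each heavy atom and fill implicit hydrogens from standard valence (C 4, N 3, O 2, S 2, halogen 1):
  atom 1: O, bond orders sum to 1 (valence 2) → 1 H
  atom 2: C, bond orders sum to 2 (valence 4) → 2 H
  atom 3: C, bond orders sum to 2 (valence 4) → 2 H
  atom 4: C, bond orders sum to 4 (valence 4) → 0 H
  atom 5: C, bond orders sum to 4 (valence 4) → 0 H
  atom 6: C, bond orders sum to 4 (valence 4) → 0 H
  atom 7: C, bond orders sum to 1 (valence 4) → 3 H
  atom 8: O, bond orders sum to 2 (valence 2) → 0 H
  atom 9: C, bond orders sum to 3 (valence 4) → 1 H
  atom 10: C, bond orders sum to 4 (valence 4) → 0 H
  atom 11: C, bond orders sum to 3 (valence 4) → 1 H
  atom 12: O, bond orders sum to 2 (valence 2) → 0 H
  atom 13: C, bond orders sum to 3 (valence 4) → 1 H
  atom 14: C, bond orders sum to 3 (valence 4) → 1 H
Totals → C:11, H:12, O:3.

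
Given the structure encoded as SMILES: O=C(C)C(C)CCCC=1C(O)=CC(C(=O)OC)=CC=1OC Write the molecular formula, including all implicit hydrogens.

Walk through each heavy atom and fill implicit hydrogens from standard valence (C 4, N 3, O 2, S 2, halogen 1):
  atom 1: O, bond orders sum to 2 (valence 2) → 0 H
  atom 2: C, bond orders sum to 4 (valence 4) → 0 H
  atom 3: C, bond orders sum to 1 (valence 4) → 3 H
  atom 4: C, bond orders sum to 3 (valence 4) → 1 H
  atom 5: C, bond orders sum to 1 (valence 4) → 3 H
  atom 6: C, bond orders sum to 2 (valence 4) → 2 H
  atom 7: C, bond orders sum to 2 (valence 4) → 2 H
  atom 8: C, bond orders sum to 2 (valence 4) → 2 H
  atom 9: C, bond orders sum to 4 (valence 4) → 0 H
  atom 10: C, bond orders sum to 4 (valence 4) → 0 H
  atom 11: O, bond orders sum to 1 (valence 2) → 1 H
  atom 12: C, bond orders sum to 3 (valence 4) → 1 H
  atom 13: C, bond orders sum to 4 (valence 4) → 0 H
  atom 14: C, bond orders sum to 4 (valence 4) → 0 H
  atom 15: O, bond orders sum to 2 (valence 2) → 0 H
  atom 16: O, bond orders sum to 2 (valence 2) → 0 H
  atom 17: C, bond orders sum to 1 (valence 4) → 3 H
  atom 18: C, bond orders sum to 3 (valence 4) → 1 H
  atom 19: C, bond orders sum to 4 (valence 4) → 0 H
  atom 20: O, bond orders sum to 2 (valence 2) → 0 H
  atom 21: C, bond orders sum to 1 (valence 4) → 3 H
Totals → C:16, H:22, O:5.
In Hill order: C16H22O5.

C16H22O5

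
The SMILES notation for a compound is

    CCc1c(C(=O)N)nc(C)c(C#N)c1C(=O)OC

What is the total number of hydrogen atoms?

13

Walk through each heavy atom and fill implicit hydrogens from standard valence (C 4, N 3, O 2, S 2, halogen 1); for lowercase aromatic atoms, an aromatic c carries 1 H when it has two neighbours and 0 H with three, and aromatic n carries 0 H:
  atom 1: C, bond orders sum to 1 (valence 4) → 3 H
  atom 2: C, bond orders sum to 2 (valence 4) → 2 H
  atom 3: aromatic c, 3 neighbours → 0 H
  atom 4: aromatic c, 3 neighbours → 0 H
  atom 5: C, bond orders sum to 4 (valence 4) → 0 H
  atom 6: O, bond orders sum to 2 (valence 2) → 0 H
  atom 7: N, bond orders sum to 1 (valence 3) → 2 H
  atom 8: aromatic n, 2 neighbours → 0 H
  atom 9: aromatic c, 3 neighbours → 0 H
  atom 10: C, bond orders sum to 1 (valence 4) → 3 H
  atom 11: aromatic c, 3 neighbours → 0 H
  atom 12: C, bond orders sum to 4 (valence 4) → 0 H
  atom 13: N, bond orders sum to 3 (valence 3) → 0 H
  atom 14: aromatic c, 3 neighbours → 0 H
  atom 15: C, bond orders sum to 4 (valence 4) → 0 H
  atom 16: O, bond orders sum to 2 (valence 2) → 0 H
  atom 17: O, bond orders sum to 2 (valence 2) → 0 H
  atom 18: C, bond orders sum to 1 (valence 4) → 3 H
Total hydrogens: 13.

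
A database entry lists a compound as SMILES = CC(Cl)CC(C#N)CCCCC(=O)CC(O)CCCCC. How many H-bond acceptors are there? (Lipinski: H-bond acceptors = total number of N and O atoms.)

3

N atoms: 1; O atoms: 2.
Lipinski HBA = 1 + 2 = 3.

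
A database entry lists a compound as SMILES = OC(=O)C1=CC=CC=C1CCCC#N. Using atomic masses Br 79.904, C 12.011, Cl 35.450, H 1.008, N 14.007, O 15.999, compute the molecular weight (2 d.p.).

189.21 g/mol

First, the molecular formula is C11H11NO2 (counting implicit H from valence).
  C: 11 × 12.011 = 132.121
  H: 11 × 1.008 = 11.088
  N: 1 × 14.007 = 14.007
  O: 2 × 15.999 = 31.998
Sum: 11×12.011 + 11×1.008 + 1×14.007 + 2×15.999 = 189.214 → 189.21 g/mol.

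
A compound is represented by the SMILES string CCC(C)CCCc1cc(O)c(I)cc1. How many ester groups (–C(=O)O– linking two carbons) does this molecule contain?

0

Scan the SMILES for the ester motif — none present.
Groups that are present: 1 hydroxyl.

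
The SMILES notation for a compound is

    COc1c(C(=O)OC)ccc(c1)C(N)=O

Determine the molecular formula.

Walk through each heavy atom and fill implicit hydrogens from standard valence (C 4, N 3, O 2, S 2, halogen 1); for lowercase aromatic atoms, an aromatic c carries 1 H when it has two neighbours and 0 H with three, and aromatic n carries 0 H:
  atom 1: C, bond orders sum to 1 (valence 4) → 3 H
  atom 2: O, bond orders sum to 2 (valence 2) → 0 H
  atom 3: aromatic c, 3 neighbours → 0 H
  atom 4: aromatic c, 3 neighbours → 0 H
  atom 5: C, bond orders sum to 4 (valence 4) → 0 H
  atom 6: O, bond orders sum to 2 (valence 2) → 0 H
  atom 7: O, bond orders sum to 2 (valence 2) → 0 H
  atom 8: C, bond orders sum to 1 (valence 4) → 3 H
  atom 9: aromatic c, 2 neighbours → 1 H
  atom 10: aromatic c, 2 neighbours → 1 H
  atom 11: aromatic c, 3 neighbours → 0 H
  atom 12: aromatic c, 2 neighbours → 1 H
  atom 13: C, bond orders sum to 4 (valence 4) → 0 H
  atom 14: N, bond orders sum to 1 (valence 3) → 2 H
  atom 15: O, bond orders sum to 2 (valence 2) → 0 H
Totals → C:10, H:11, N:1, O:4.

C10H11NO4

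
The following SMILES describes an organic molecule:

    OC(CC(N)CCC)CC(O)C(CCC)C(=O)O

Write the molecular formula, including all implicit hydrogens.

Walk through each heavy atom and fill implicit hydrogens from standard valence (C 4, N 3, O 2, S 2, halogen 1):
  atom 1: O, bond orders sum to 1 (valence 2) → 1 H
  atom 2: C, bond orders sum to 3 (valence 4) → 1 H
  atom 3: C, bond orders sum to 2 (valence 4) → 2 H
  atom 4: C, bond orders sum to 3 (valence 4) → 1 H
  atom 5: N, bond orders sum to 1 (valence 3) → 2 H
  atom 6: C, bond orders sum to 2 (valence 4) → 2 H
  atom 7: C, bond orders sum to 2 (valence 4) → 2 H
  atom 8: C, bond orders sum to 1 (valence 4) → 3 H
  atom 9: C, bond orders sum to 2 (valence 4) → 2 H
  atom 10: C, bond orders sum to 3 (valence 4) → 1 H
  atom 11: O, bond orders sum to 1 (valence 2) → 1 H
  atom 12: C, bond orders sum to 3 (valence 4) → 1 H
  atom 13: C, bond orders sum to 2 (valence 4) → 2 H
  atom 14: C, bond orders sum to 2 (valence 4) → 2 H
  atom 15: C, bond orders sum to 1 (valence 4) → 3 H
  atom 16: C, bond orders sum to 4 (valence 4) → 0 H
  atom 17: O, bond orders sum to 2 (valence 2) → 0 H
  atom 18: O, bond orders sum to 1 (valence 2) → 1 H
Totals → C:13, H:27, N:1, O:4.

C13H27NO4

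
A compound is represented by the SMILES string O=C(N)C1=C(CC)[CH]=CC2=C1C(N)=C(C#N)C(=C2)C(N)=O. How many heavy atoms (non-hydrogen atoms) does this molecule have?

Every atom symbol written in the SMILES (organic subset) is one heavy atom; implicit H are not written.
Heavy atoms by element → C:15, N:4, O:2.
Total: 21.

21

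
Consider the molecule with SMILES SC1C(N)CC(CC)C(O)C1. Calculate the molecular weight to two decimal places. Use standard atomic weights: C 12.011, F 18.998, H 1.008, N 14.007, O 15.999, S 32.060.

175.29 g/mol

First, the molecular formula is C8H17NOS (counting implicit H from valence).
  C: 8 × 12.011 = 96.088
  H: 17 × 1.008 = 17.136
  N: 1 × 14.007 = 14.007
  O: 1 × 15.999 = 15.999
  S: 1 × 32.060 = 32.060
Sum: 8×12.011 + 17×1.008 + 1×14.007 + 1×15.999 + 1×32.060 = 175.290 → 175.29 g/mol.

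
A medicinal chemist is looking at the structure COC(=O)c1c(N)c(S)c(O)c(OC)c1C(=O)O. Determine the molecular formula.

C10H11NO6S

Walk through each heavy atom and fill implicit hydrogens from standard valence (C 4, N 3, O 2, S 2, halogen 1); for lowercase aromatic atoms, an aromatic c carries 1 H when it has two neighbours and 0 H with three, and aromatic n carries 0 H:
  atom 1: C, bond orders sum to 1 (valence 4) → 3 H
  atom 2: O, bond orders sum to 2 (valence 2) → 0 H
  atom 3: C, bond orders sum to 4 (valence 4) → 0 H
  atom 4: O, bond orders sum to 2 (valence 2) → 0 H
  atom 5: aromatic c, 3 neighbours → 0 H
  atom 6: aromatic c, 3 neighbours → 0 H
  atom 7: N, bond orders sum to 1 (valence 3) → 2 H
  atom 8: aromatic c, 3 neighbours → 0 H
  atom 9: S, bond orders sum to 1 (valence 2) → 1 H
  atom 10: aromatic c, 3 neighbours → 0 H
  atom 11: O, bond orders sum to 1 (valence 2) → 1 H
  atom 12: aromatic c, 3 neighbours → 0 H
  atom 13: O, bond orders sum to 2 (valence 2) → 0 H
  atom 14: C, bond orders sum to 1 (valence 4) → 3 H
  atom 15: aromatic c, 3 neighbours → 0 H
  atom 16: C, bond orders sum to 4 (valence 4) → 0 H
  atom 17: O, bond orders sum to 2 (valence 2) → 0 H
  atom 18: O, bond orders sum to 1 (valence 2) → 1 H
Totals → C:10, H:11, N:1, O:6, S:1.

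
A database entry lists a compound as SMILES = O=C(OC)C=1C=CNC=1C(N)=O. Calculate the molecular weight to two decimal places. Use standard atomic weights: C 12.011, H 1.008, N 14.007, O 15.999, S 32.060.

168.15 g/mol

First, the molecular formula is C7H8N2O3 (counting implicit H from valence).
  C: 7 × 12.011 = 84.077
  H: 8 × 1.008 = 8.064
  N: 2 × 14.007 = 28.014
  O: 3 × 15.999 = 47.997
Sum: 7×12.011 + 8×1.008 + 2×14.007 + 3×15.999 = 168.152 → 168.15 g/mol.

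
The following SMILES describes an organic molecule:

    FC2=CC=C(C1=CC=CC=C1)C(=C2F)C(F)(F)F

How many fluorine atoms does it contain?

5

Scan the SMILES for F atoms (remember two-letter symbols like Cl and Br are single atoms).
Fluorine count: 5.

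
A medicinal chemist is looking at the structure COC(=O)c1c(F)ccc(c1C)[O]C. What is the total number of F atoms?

Scan the SMILES for F atoms (remember two-letter symbols like Cl and Br are single atoms).
Fluorine count: 1.

1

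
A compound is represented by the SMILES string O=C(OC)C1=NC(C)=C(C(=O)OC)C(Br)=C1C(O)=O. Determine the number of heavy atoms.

19

Every atom symbol written in the SMILES (organic subset) is one heavy atom; implicit H are not written.
Heavy atoms by element → Br:1, C:11, N:1, O:6.
Total: 19.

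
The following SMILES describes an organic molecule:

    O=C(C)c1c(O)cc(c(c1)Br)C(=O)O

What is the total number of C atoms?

9

Count every carbon token in the SMILES (each C, including those in ring-closure positions and inside branches).
Carbon count: 9.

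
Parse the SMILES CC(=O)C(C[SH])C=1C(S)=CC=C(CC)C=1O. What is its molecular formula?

C12H16O2S2

Walk through each heavy atom and fill implicit hydrogens from standard valence (C 4, N 3, O 2, S 2, halogen 1):
  atom 1: C, bond orders sum to 1 (valence 4) → 3 H
  atom 2: C, bond orders sum to 4 (valence 4) → 0 H
  atom 3: O, bond orders sum to 2 (valence 2) → 0 H
  atom 4: C, bond orders sum to 3 (valence 4) → 1 H
  atom 5: C, bond orders sum to 2 (valence 4) → 2 H
  atom 6: S with explicit H count 1
  atom 7: C, bond orders sum to 4 (valence 4) → 0 H
  atom 8: C, bond orders sum to 4 (valence 4) → 0 H
  atom 9: S, bond orders sum to 1 (valence 2) → 1 H
  atom 10: C, bond orders sum to 3 (valence 4) → 1 H
  atom 11: C, bond orders sum to 3 (valence 4) → 1 H
  atom 12: C, bond orders sum to 4 (valence 4) → 0 H
  atom 13: C, bond orders sum to 2 (valence 4) → 2 H
  atom 14: C, bond orders sum to 1 (valence 4) → 3 H
  atom 15: C, bond orders sum to 4 (valence 4) → 0 H
  atom 16: O, bond orders sum to 1 (valence 2) → 1 H
Totals → C:12, H:16, O:2, S:2.
In Hill order: C12H16O2S2.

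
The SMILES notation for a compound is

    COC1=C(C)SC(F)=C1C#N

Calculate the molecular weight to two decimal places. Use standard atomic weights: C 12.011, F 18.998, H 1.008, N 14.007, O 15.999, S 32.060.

First, the molecular formula is C7H6FNOS (counting implicit H from valence).
  C: 7 × 12.011 = 84.077
  F: 1 × 18.998 = 18.998
  H: 6 × 1.008 = 6.048
  N: 1 × 14.007 = 14.007
  O: 1 × 15.999 = 15.999
  S: 1 × 32.060 = 32.060
Sum: 7×12.011 + 1×18.998 + 6×1.008 + 1×14.007 + 1×15.999 + 1×32.060 = 171.189 → 171.19 g/mol.

171.19 g/mol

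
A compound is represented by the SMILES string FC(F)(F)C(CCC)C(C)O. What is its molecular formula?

C7H13F3O

Walk through each heavy atom and fill implicit hydrogens from standard valence (C 4, N 3, O 2, S 2, halogen 1):
  atom 1: F (halogen, monovalent) → 0 H
  atom 2: C, bond orders sum to 4 (valence 4) → 0 H
  atom 3: F (halogen, monovalent) → 0 H
  atom 4: F (halogen, monovalent) → 0 H
  atom 5: C, bond orders sum to 3 (valence 4) → 1 H
  atom 6: C, bond orders sum to 2 (valence 4) → 2 H
  atom 7: C, bond orders sum to 2 (valence 4) → 2 H
  atom 8: C, bond orders sum to 1 (valence 4) → 3 H
  atom 9: C, bond orders sum to 3 (valence 4) → 1 H
  atom 10: C, bond orders sum to 1 (valence 4) → 3 H
  atom 11: O, bond orders sum to 1 (valence 2) → 1 H
Totals → C:7, H:13, F:3, O:1.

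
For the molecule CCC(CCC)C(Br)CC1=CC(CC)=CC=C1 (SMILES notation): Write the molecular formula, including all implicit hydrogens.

C16H25Br

Walk through each heavy atom and fill implicit hydrogens from standard valence (C 4, N 3, O 2, S 2, halogen 1):
  atom 1: C, bond orders sum to 1 (valence 4) → 3 H
  atom 2: C, bond orders sum to 2 (valence 4) → 2 H
  atom 3: C, bond orders sum to 3 (valence 4) → 1 H
  atom 4: C, bond orders sum to 2 (valence 4) → 2 H
  atom 5: C, bond orders sum to 2 (valence 4) → 2 H
  atom 6: C, bond orders sum to 1 (valence 4) → 3 H
  atom 7: C, bond orders sum to 3 (valence 4) → 1 H
  atom 8: Br (halogen, monovalent) → 0 H
  atom 9: C, bond orders sum to 2 (valence 4) → 2 H
  atom 10: C, bond orders sum to 4 (valence 4) → 0 H
  atom 11: C, bond orders sum to 3 (valence 4) → 1 H
  atom 12: C, bond orders sum to 4 (valence 4) → 0 H
  atom 13: C, bond orders sum to 2 (valence 4) → 2 H
  atom 14: C, bond orders sum to 1 (valence 4) → 3 H
  atom 15: C, bond orders sum to 3 (valence 4) → 1 H
  atom 16: C, bond orders sum to 3 (valence 4) → 1 H
  atom 17: C, bond orders sum to 3 (valence 4) → 1 H
Totals → C:16, H:25, Br:1.
In Hill order: C16H25Br.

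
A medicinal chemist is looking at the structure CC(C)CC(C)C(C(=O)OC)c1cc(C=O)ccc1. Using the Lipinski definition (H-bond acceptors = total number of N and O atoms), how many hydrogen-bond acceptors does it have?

N atoms: 0; O atoms: 3.
Lipinski HBA = 0 + 3 = 3.

3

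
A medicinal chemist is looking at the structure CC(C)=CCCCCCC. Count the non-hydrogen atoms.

10

Every atom symbol written in the SMILES (organic subset) is one heavy atom; implicit H are not written.
Heavy atoms by element → C:10.
Total: 10.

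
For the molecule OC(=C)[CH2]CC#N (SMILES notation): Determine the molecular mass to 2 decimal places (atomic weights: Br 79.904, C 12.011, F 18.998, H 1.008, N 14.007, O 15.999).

97.12 g/mol

First, the molecular formula is C5H7NO (counting implicit H from valence).
  C: 5 × 12.011 = 60.055
  H: 7 × 1.008 = 7.056
  N: 1 × 14.007 = 14.007
  O: 1 × 15.999 = 15.999
Sum: 5×12.011 + 7×1.008 + 1×14.007 + 1×15.999 = 97.117 → 97.12 g/mol.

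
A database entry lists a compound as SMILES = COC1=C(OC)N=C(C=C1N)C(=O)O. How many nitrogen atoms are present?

2

Scan the SMILES for N atoms (remember two-letter symbols like Cl and Br are single atoms).
Nitrogen count: 2.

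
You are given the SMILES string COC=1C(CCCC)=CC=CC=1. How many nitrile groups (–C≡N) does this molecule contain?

Scan the SMILES for the nitrile motif — none present.
Groups that are present: 1 ether.

0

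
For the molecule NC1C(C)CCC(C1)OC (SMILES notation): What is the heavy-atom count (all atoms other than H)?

10

Every atom symbol written in the SMILES (organic subset) is one heavy atom; implicit H are not written.
Heavy atoms by element → C:8, N:1, O:1.
Total: 10.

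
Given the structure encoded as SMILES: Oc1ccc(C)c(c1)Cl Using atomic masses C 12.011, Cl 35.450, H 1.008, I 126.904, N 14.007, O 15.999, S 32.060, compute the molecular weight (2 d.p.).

First, the molecular formula is C7H7ClO (counting implicit H from valence).
  C: 7 × 12.011 = 84.077
  Cl: 1 × 35.450 = 35.450
  H: 7 × 1.008 = 7.056
  O: 1 × 15.999 = 15.999
Sum: 7×12.011 + 1×35.450 + 7×1.008 + 1×15.999 = 142.582 → 142.58 g/mol.

142.58 g/mol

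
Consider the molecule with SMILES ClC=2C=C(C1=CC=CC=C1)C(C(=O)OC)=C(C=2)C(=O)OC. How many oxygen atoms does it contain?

Scan the SMILES for O atoms (remember two-letter symbols like Cl and Br are single atoms).
Oxygen count: 4.

4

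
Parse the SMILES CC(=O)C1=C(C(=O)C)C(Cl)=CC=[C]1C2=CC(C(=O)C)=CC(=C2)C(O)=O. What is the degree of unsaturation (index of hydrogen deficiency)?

Molecular formula: C19H15ClO5.
DoU = (2C + 2 + N − H − X) / 2, where X is the halogen count and O/S are ignored.
    = (2·19 + 2 + 0 − 15 − 1) / 2 = 24 / 2 = 12.

12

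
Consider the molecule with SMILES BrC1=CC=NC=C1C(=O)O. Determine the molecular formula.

C6H4BrNO2

Walk through each heavy atom and fill implicit hydrogens from standard valence (C 4, N 3, O 2, S 2, halogen 1):
  atom 1: Br (halogen, monovalent) → 0 H
  atom 2: C, bond orders sum to 4 (valence 4) → 0 H
  atom 3: C, bond orders sum to 3 (valence 4) → 1 H
  atom 4: C, bond orders sum to 3 (valence 4) → 1 H
  atom 5: N, bond orders sum to 3 (valence 3) → 0 H
  atom 6: C, bond orders sum to 3 (valence 4) → 1 H
  atom 7: C, bond orders sum to 4 (valence 4) → 0 H
  atom 8: C, bond orders sum to 4 (valence 4) → 0 H
  atom 9: O, bond orders sum to 2 (valence 2) → 0 H
  atom 10: O, bond orders sum to 1 (valence 2) → 1 H
Totals → C:6, H:4, Br:1, N:1, O:2.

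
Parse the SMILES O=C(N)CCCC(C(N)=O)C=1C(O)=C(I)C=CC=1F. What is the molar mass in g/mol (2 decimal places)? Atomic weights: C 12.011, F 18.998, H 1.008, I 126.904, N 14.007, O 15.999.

First, the molecular formula is C12H14FIN2O3 (counting implicit H from valence).
  C: 12 × 12.011 = 144.132
  F: 1 × 18.998 = 18.998
  H: 14 × 1.008 = 14.112
  I: 1 × 126.904 = 126.904
  N: 2 × 14.007 = 28.014
  O: 3 × 15.999 = 47.997
Sum: 12×12.011 + 1×18.998 + 14×1.008 + 1×126.904 + 2×14.007 + 3×15.999 = 380.157 → 380.16 g/mol.

380.16 g/mol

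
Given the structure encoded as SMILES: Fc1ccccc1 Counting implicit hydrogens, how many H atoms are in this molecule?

Walk through each heavy atom and fill implicit hydrogens from standard valence (C 4, N 3, O 2, S 2, halogen 1); for lowercase aromatic atoms, an aromatic c carries 1 H when it has two neighbours and 0 H with three, and aromatic n carries 0 H:
  atom 1: F (halogen, monovalent) → 0 H
  atom 2: aromatic c, 3 neighbours → 0 H
  atom 3: aromatic c, 2 neighbours → 1 H
  atom 4: aromatic c, 2 neighbours → 1 H
  atom 5: aromatic c, 2 neighbours → 1 H
  atom 6: aromatic c, 2 neighbours → 1 H
  atom 7: aromatic c, 2 neighbours → 1 H
Total hydrogens: 5.

5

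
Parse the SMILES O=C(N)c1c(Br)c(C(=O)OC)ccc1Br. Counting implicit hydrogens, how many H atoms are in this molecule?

7

Walk through each heavy atom and fill implicit hydrogens from standard valence (C 4, N 3, O 2, S 2, halogen 1); for lowercase aromatic atoms, an aromatic c carries 1 H when it has two neighbours and 0 H with three, and aromatic n carries 0 H:
  atom 1: O, bond orders sum to 2 (valence 2) → 0 H
  atom 2: C, bond orders sum to 4 (valence 4) → 0 H
  atom 3: N, bond orders sum to 1 (valence 3) → 2 H
  atom 4: aromatic c, 3 neighbours → 0 H
  atom 5: aromatic c, 3 neighbours → 0 H
  atom 6: Br (halogen, monovalent) → 0 H
  atom 7: aromatic c, 3 neighbours → 0 H
  atom 8: C, bond orders sum to 4 (valence 4) → 0 H
  atom 9: O, bond orders sum to 2 (valence 2) → 0 H
  atom 10: O, bond orders sum to 2 (valence 2) → 0 H
  atom 11: C, bond orders sum to 1 (valence 4) → 3 H
  atom 12: aromatic c, 2 neighbours → 1 H
  atom 13: aromatic c, 2 neighbours → 1 H
  atom 14: aromatic c, 3 neighbours → 0 H
  atom 15: Br (halogen, monovalent) → 0 H
Total hydrogens: 7.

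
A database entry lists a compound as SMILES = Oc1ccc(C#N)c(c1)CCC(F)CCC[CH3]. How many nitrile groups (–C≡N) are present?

The nitrile motif appears at heavy-atom position 6 in the SMILES.
Other groups present: 1 hydroxyl.
Nitrile count: 1.

1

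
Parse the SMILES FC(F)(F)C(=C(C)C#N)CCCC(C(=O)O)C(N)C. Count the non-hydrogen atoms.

19

Every atom symbol written in the SMILES (organic subset) is one heavy atom; implicit H are not written.
Heavy atoms by element → C:12, F:3, N:2, O:2.
Total: 19.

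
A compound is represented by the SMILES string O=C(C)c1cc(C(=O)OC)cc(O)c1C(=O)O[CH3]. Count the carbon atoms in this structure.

Count every carbon token in the SMILES (each C, including those in ring-closure positions and inside branches).
Carbon count: 12.

12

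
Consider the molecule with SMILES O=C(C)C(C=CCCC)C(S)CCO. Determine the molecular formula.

C11H20O2S

Walk through each heavy atom and fill implicit hydrogens from standard valence (C 4, N 3, O 2, S 2, halogen 1):
  atom 1: O, bond orders sum to 2 (valence 2) → 0 H
  atom 2: C, bond orders sum to 4 (valence 4) → 0 H
  atom 3: C, bond orders sum to 1 (valence 4) → 3 H
  atom 4: C, bond orders sum to 3 (valence 4) → 1 H
  atom 5: C, bond orders sum to 3 (valence 4) → 1 H
  atom 6: C, bond orders sum to 3 (valence 4) → 1 H
  atom 7: C, bond orders sum to 2 (valence 4) → 2 H
  atom 8: C, bond orders sum to 2 (valence 4) → 2 H
  atom 9: C, bond orders sum to 1 (valence 4) → 3 H
  atom 10: C, bond orders sum to 3 (valence 4) → 1 H
  atom 11: S, bond orders sum to 1 (valence 2) → 1 H
  atom 12: C, bond orders sum to 2 (valence 4) → 2 H
  atom 13: C, bond orders sum to 2 (valence 4) → 2 H
  atom 14: O, bond orders sum to 1 (valence 2) → 1 H
Totals → C:11, H:20, O:2, S:1.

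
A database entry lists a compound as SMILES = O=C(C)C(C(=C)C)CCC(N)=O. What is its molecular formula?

Walk through each heavy atom and fill implicit hydrogens from standard valence (C 4, N 3, O 2, S 2, halogen 1):
  atom 1: O, bond orders sum to 2 (valence 2) → 0 H
  atom 2: C, bond orders sum to 4 (valence 4) → 0 H
  atom 3: C, bond orders sum to 1 (valence 4) → 3 H
  atom 4: C, bond orders sum to 3 (valence 4) → 1 H
  atom 5: C, bond orders sum to 4 (valence 4) → 0 H
  atom 6: C, bond orders sum to 2 (valence 4) → 2 H
  atom 7: C, bond orders sum to 1 (valence 4) → 3 H
  atom 8: C, bond orders sum to 2 (valence 4) → 2 H
  atom 9: C, bond orders sum to 2 (valence 4) → 2 H
  atom 10: C, bond orders sum to 4 (valence 4) → 0 H
  atom 11: N, bond orders sum to 1 (valence 3) → 2 H
  atom 12: O, bond orders sum to 2 (valence 2) → 0 H
Totals → C:9, H:15, N:1, O:2.

C9H15NO2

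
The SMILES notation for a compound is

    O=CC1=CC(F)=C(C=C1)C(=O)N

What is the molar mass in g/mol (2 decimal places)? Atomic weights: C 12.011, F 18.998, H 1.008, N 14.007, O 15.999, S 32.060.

167.14 g/mol

First, the molecular formula is C8H6FNO2 (counting implicit H from valence).
  C: 8 × 12.011 = 96.088
  F: 1 × 18.998 = 18.998
  H: 6 × 1.008 = 6.048
  N: 1 × 14.007 = 14.007
  O: 2 × 15.999 = 31.998
Sum: 8×12.011 + 1×18.998 + 6×1.008 + 1×14.007 + 2×15.999 = 167.139 → 167.14 g/mol.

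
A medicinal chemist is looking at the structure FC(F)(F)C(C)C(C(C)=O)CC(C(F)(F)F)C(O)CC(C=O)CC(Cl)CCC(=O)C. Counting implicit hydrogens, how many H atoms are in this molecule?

27

Walk through each heavy atom and fill implicit hydrogens from standard valence (C 4, N 3, O 2, S 2, halogen 1):
  atom 1: F (halogen, monovalent) → 0 H
  atom 2: C, bond orders sum to 4 (valence 4) → 0 H
  atom 3: F (halogen, monovalent) → 0 H
  atom 4: F (halogen, monovalent) → 0 H
  atom 5: C, bond orders sum to 3 (valence 4) → 1 H
  atom 6: C, bond orders sum to 1 (valence 4) → 3 H
  atom 7: C, bond orders sum to 3 (valence 4) → 1 H
  atom 8: C, bond orders sum to 4 (valence 4) → 0 H
  atom 9: C, bond orders sum to 1 (valence 4) → 3 H
  atom 10: O, bond orders sum to 2 (valence 2) → 0 H
  atom 11: C, bond orders sum to 2 (valence 4) → 2 H
  atom 12: C, bond orders sum to 3 (valence 4) → 1 H
  atom 13: C, bond orders sum to 4 (valence 4) → 0 H
  atom 14: F (halogen, monovalent) → 0 H
  atom 15: F (halogen, monovalent) → 0 H
  atom 16: F (halogen, monovalent) → 0 H
  atom 17: C, bond orders sum to 3 (valence 4) → 1 H
  atom 18: O, bond orders sum to 1 (valence 2) → 1 H
  atom 19: C, bond orders sum to 2 (valence 4) → 2 H
  atom 20: C, bond orders sum to 3 (valence 4) → 1 H
  atom 21: C, bond orders sum to 3 (valence 4) → 1 H
  atom 22: O, bond orders sum to 2 (valence 2) → 0 H
  atom 23: C, bond orders sum to 2 (valence 4) → 2 H
  atom 24: C, bond orders sum to 3 (valence 4) → 1 H
  atom 25: Cl (halogen, monovalent) → 0 H
  atom 26: C, bond orders sum to 2 (valence 4) → 2 H
  atom 27: C, bond orders sum to 2 (valence 4) → 2 H
  atom 28: C, bond orders sum to 4 (valence 4) → 0 H
  atom 29: O, bond orders sum to 2 (valence 2) → 0 H
  atom 30: C, bond orders sum to 1 (valence 4) → 3 H
Total hydrogens: 27.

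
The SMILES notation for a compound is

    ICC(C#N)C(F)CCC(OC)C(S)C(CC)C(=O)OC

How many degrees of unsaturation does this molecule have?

Degree of unsaturation = (number of rings) + (number of π bonds).
Ring closures in the SMILES: 0.
π bonds: 1 double bond (each 1 DoU), 1 triple bond (each 2 DoU) → 3 DoU from unsaturation.
Total DoU = 0 + 3 = 3.

3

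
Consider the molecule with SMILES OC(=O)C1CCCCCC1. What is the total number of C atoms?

8

Count every carbon token in the SMILES (each C, including those in ring-closure positions and inside branches).
Carbon count: 8.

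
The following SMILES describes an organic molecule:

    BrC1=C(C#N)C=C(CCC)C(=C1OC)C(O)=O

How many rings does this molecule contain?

In SMILES, each pair of matching ring-closure digits denotes one ring-closing bond; the number of such bonds equals the number of independent rings.
Ring-closure bonds here: 1.

1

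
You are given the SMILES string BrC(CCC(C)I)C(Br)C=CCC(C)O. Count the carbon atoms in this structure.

Count every carbon token in the SMILES (each C, including those in ring-closure positions and inside branches).
Carbon count: 11.

11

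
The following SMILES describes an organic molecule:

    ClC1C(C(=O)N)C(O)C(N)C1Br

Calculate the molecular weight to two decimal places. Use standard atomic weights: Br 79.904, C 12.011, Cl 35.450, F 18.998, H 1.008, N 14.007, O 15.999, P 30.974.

First, the molecular formula is C6H10BrClN2O2 (counting implicit H from valence).
  Br: 1 × 79.904 = 79.904
  C: 6 × 12.011 = 72.066
  Cl: 1 × 35.450 = 35.450
  H: 10 × 1.008 = 10.080
  N: 2 × 14.007 = 28.014
  O: 2 × 15.999 = 31.998
Sum: 1×79.904 + 6×12.011 + 1×35.450 + 10×1.008 + 2×14.007 + 2×15.999 = 257.512 → 257.51 g/mol.

257.51 g/mol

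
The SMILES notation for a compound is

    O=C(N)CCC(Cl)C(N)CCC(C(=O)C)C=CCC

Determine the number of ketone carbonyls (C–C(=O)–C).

The ketone motif appears at heavy-atom position 13 in the SMILES.
Other groups present: 1 alkene, 1 amide, 1 primary amine.
Ketone count: 1.

1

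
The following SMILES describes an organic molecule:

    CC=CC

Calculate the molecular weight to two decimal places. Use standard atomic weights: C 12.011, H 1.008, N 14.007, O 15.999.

First, the molecular formula is C4H8 (counting implicit H from valence).
  C: 4 × 12.011 = 48.044
  H: 8 × 1.008 = 8.064
Sum: 4×12.011 + 8×1.008 = 56.108 → 56.11 g/mol.

56.11 g/mol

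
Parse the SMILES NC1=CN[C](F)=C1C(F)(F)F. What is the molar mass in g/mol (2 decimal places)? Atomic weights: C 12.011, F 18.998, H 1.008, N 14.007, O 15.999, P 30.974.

168.09 g/mol

First, the molecular formula is C5H4F4N2 (counting implicit H from valence).
  C: 5 × 12.011 = 60.055
  F: 4 × 18.998 = 75.992
  H: 4 × 1.008 = 4.032
  N: 2 × 14.007 = 28.014
Sum: 5×12.011 + 4×18.998 + 4×1.008 + 2×14.007 = 168.093 → 168.09 g/mol.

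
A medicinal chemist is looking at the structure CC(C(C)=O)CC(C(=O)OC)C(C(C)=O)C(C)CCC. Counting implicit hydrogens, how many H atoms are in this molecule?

Walk through each heavy atom and fill implicit hydrogens from standard valence (C 4, N 3, O 2, S 2, halogen 1):
  atom 1: C, bond orders sum to 1 (valence 4) → 3 H
  atom 2: C, bond orders sum to 3 (valence 4) → 1 H
  atom 3: C, bond orders sum to 4 (valence 4) → 0 H
  atom 4: C, bond orders sum to 1 (valence 4) → 3 H
  atom 5: O, bond orders sum to 2 (valence 2) → 0 H
  atom 6: C, bond orders sum to 2 (valence 4) → 2 H
  atom 7: C, bond orders sum to 3 (valence 4) → 1 H
  atom 8: C, bond orders sum to 4 (valence 4) → 0 H
  atom 9: O, bond orders sum to 2 (valence 2) → 0 H
  atom 10: O, bond orders sum to 2 (valence 2) → 0 H
  atom 11: C, bond orders sum to 1 (valence 4) → 3 H
  atom 12: C, bond orders sum to 3 (valence 4) → 1 H
  atom 13: C, bond orders sum to 4 (valence 4) → 0 H
  atom 14: C, bond orders sum to 1 (valence 4) → 3 H
  atom 15: O, bond orders sum to 2 (valence 2) → 0 H
  atom 16: C, bond orders sum to 3 (valence 4) → 1 H
  atom 17: C, bond orders sum to 1 (valence 4) → 3 H
  atom 18: C, bond orders sum to 2 (valence 4) → 2 H
  atom 19: C, bond orders sum to 2 (valence 4) → 2 H
  atom 20: C, bond orders sum to 1 (valence 4) → 3 H
Total hydrogens: 28.

28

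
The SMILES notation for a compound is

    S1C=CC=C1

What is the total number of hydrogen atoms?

Walk through each heavy atom and fill implicit hydrogens from standard valence (C 4, N 3, O 2, S 2, halogen 1):
  atom 1: S, bond orders sum to 2 (valence 2) → 0 H
  atom 2: C, bond orders sum to 3 (valence 4) → 1 H
  atom 3: C, bond orders sum to 3 (valence 4) → 1 H
  atom 4: C, bond orders sum to 3 (valence 4) → 1 H
  atom 5: C, bond orders sum to 3 (valence 4) → 1 H
Total hydrogens: 4.

4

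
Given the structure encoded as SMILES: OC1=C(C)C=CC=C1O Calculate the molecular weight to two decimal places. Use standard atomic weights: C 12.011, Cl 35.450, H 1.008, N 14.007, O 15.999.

First, the molecular formula is C7H8O2 (counting implicit H from valence).
  C: 7 × 12.011 = 84.077
  H: 8 × 1.008 = 8.064
  O: 2 × 15.999 = 31.998
Sum: 7×12.011 + 8×1.008 + 2×15.999 = 124.139 → 124.14 g/mol.

124.14 g/mol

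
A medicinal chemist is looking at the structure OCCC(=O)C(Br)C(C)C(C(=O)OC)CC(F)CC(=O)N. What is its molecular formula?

C13H21BrFNO5

Walk through each heavy atom and fill implicit hydrogens from standard valence (C 4, N 3, O 2, S 2, halogen 1):
  atom 1: O, bond orders sum to 1 (valence 2) → 1 H
  atom 2: C, bond orders sum to 2 (valence 4) → 2 H
  atom 3: C, bond orders sum to 2 (valence 4) → 2 H
  atom 4: C, bond orders sum to 4 (valence 4) → 0 H
  atom 5: O, bond orders sum to 2 (valence 2) → 0 H
  atom 6: C, bond orders sum to 3 (valence 4) → 1 H
  atom 7: Br (halogen, monovalent) → 0 H
  atom 8: C, bond orders sum to 3 (valence 4) → 1 H
  atom 9: C, bond orders sum to 1 (valence 4) → 3 H
  atom 10: C, bond orders sum to 3 (valence 4) → 1 H
  atom 11: C, bond orders sum to 4 (valence 4) → 0 H
  atom 12: O, bond orders sum to 2 (valence 2) → 0 H
  atom 13: O, bond orders sum to 2 (valence 2) → 0 H
  atom 14: C, bond orders sum to 1 (valence 4) → 3 H
  atom 15: C, bond orders sum to 2 (valence 4) → 2 H
  atom 16: C, bond orders sum to 3 (valence 4) → 1 H
  atom 17: F (halogen, monovalent) → 0 H
  atom 18: C, bond orders sum to 2 (valence 4) → 2 H
  atom 19: C, bond orders sum to 4 (valence 4) → 0 H
  atom 20: O, bond orders sum to 2 (valence 2) → 0 H
  atom 21: N, bond orders sum to 1 (valence 3) → 2 H
Totals → C:13, H:21, Br:1, F:1, N:1, O:5.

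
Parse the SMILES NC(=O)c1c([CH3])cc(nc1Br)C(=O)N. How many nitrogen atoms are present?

Scan the SMILES for N atoms (remember two-letter symbols like Cl and Br are single atoms).
Nitrogen count: 3.

3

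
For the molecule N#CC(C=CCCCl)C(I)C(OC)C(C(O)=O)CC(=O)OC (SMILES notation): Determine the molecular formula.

C14H19ClINO5

Walk through each heavy atom and fill implicit hydrogens from standard valence (C 4, N 3, O 2, S 2, halogen 1):
  atom 1: N, bond orders sum to 3 (valence 3) → 0 H
  atom 2: C, bond orders sum to 4 (valence 4) → 0 H
  atom 3: C, bond orders sum to 3 (valence 4) → 1 H
  atom 4: C, bond orders sum to 3 (valence 4) → 1 H
  atom 5: C, bond orders sum to 3 (valence 4) → 1 H
  atom 6: C, bond orders sum to 2 (valence 4) → 2 H
  atom 7: C, bond orders sum to 2 (valence 4) → 2 H
  atom 8: Cl (halogen, monovalent) → 0 H
  atom 9: C, bond orders sum to 3 (valence 4) → 1 H
  atom 10: I (halogen, monovalent) → 0 H
  atom 11: C, bond orders sum to 3 (valence 4) → 1 H
  atom 12: O, bond orders sum to 2 (valence 2) → 0 H
  atom 13: C, bond orders sum to 1 (valence 4) → 3 H
  atom 14: C, bond orders sum to 3 (valence 4) → 1 H
  atom 15: C, bond orders sum to 4 (valence 4) → 0 H
  atom 16: O, bond orders sum to 1 (valence 2) → 1 H
  atom 17: O, bond orders sum to 2 (valence 2) → 0 H
  atom 18: C, bond orders sum to 2 (valence 4) → 2 H
  atom 19: C, bond orders sum to 4 (valence 4) → 0 H
  atom 20: O, bond orders sum to 2 (valence 2) → 0 H
  atom 21: O, bond orders sum to 2 (valence 2) → 0 H
  atom 22: C, bond orders sum to 1 (valence 4) → 3 H
Totals → C:14, H:19, Cl:1, I:1, N:1, O:5.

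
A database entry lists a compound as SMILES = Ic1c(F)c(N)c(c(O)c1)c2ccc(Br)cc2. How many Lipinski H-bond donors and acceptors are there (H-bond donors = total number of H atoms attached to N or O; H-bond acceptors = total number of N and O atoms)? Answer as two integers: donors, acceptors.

Donors: find every N or O and count the H atoms it carries.
  atom 6 (N): bond orders sum to 1 → 2 H
  atom 9 (O): bond orders sum to 1 → 1 H
Lipinski HBD = 3.
Acceptors: N atoms = 1, O atoms = 1 → HBA = 2.

3, 2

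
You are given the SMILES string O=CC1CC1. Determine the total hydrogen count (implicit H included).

Walk through each heavy atom and fill implicit hydrogens from standard valence (C 4, N 3, O 2, S 2, halogen 1):
  atom 1: O, bond orders sum to 2 (valence 2) → 0 H
  atom 2: C, bond orders sum to 3 (valence 4) → 1 H
  atom 3: C, bond orders sum to 3 (valence 4) → 1 H
  atom 4: C, bond orders sum to 2 (valence 4) → 2 H
  atom 5: C, bond orders sum to 2 (valence 4) → 2 H
Total hydrogens: 6.

6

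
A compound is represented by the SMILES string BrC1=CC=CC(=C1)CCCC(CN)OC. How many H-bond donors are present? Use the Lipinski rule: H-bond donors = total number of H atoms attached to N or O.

Donors: find every N or O and count the H atoms it carries.
  atom 13 (N): bond orders sum to 1 → 2 H
  atom 14 (O): bond orders sum to 2 → 0 H
Lipinski HBD = 2.

2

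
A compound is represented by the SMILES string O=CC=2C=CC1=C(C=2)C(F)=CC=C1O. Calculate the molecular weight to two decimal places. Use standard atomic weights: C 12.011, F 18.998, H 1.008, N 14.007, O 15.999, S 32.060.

190.17 g/mol

First, the molecular formula is C11H7FO2 (counting implicit H from valence).
  C: 11 × 12.011 = 132.121
  F: 1 × 18.998 = 18.998
  H: 7 × 1.008 = 7.056
  O: 2 × 15.999 = 31.998
Sum: 11×12.011 + 1×18.998 + 7×1.008 + 2×15.999 = 190.173 → 190.17 g/mol.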